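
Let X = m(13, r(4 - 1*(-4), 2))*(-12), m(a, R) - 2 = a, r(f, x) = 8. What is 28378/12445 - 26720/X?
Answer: 16881922/112005 ≈ 150.72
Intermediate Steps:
m(a, R) = 2 + a
X = -180 (X = (2 + 13)*(-12) = 15*(-12) = -180)
28378/12445 - 26720/X = 28378/12445 - 26720/(-180) = 28378*(1/12445) - 26720*(-1/180) = 28378/12445 + 1336/9 = 16881922/112005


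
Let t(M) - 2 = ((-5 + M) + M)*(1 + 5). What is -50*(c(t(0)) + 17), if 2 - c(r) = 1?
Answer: -900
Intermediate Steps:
t(M) = -28 + 12*M (t(M) = 2 + ((-5 + M) + M)*(1 + 5) = 2 + (-5 + 2*M)*6 = 2 + (-30 + 12*M) = -28 + 12*M)
c(r) = 1 (c(r) = 2 - 1*1 = 2 - 1 = 1)
-50*(c(t(0)) + 17) = -50*(1 + 17) = -50*18 = -900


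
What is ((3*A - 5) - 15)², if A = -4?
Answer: 1024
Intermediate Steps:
((3*A - 5) - 15)² = ((3*(-4) - 5) - 15)² = ((-12 - 5) - 15)² = (-17 - 15)² = (-32)² = 1024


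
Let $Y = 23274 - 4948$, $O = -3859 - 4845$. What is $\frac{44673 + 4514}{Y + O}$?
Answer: $\frac{49187}{9622} \approx 5.1119$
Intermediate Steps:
$O = -8704$
$Y = 18326$ ($Y = 23274 - 4948 = 18326$)
$\frac{44673 + 4514}{Y + O} = \frac{44673 + 4514}{18326 - 8704} = \frac{49187}{9622}$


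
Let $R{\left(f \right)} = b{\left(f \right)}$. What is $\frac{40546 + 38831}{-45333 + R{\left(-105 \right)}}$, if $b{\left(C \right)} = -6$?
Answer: $- \frac{26459}{15113} \approx -1.7507$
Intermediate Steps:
$R{\left(f \right)} = -6$
$\frac{40546 + 38831}{-45333 + R{\left(-105 \right)}} = \frac{40546 + 38831}{-45333 - 6} = \frac{79377}{-45339} = 79377 \left(- \frac{1}{45339}\right) = - \frac{26459}{15113}$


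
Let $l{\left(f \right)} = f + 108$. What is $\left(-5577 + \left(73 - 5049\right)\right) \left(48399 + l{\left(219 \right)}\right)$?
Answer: $-514205478$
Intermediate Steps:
$l{\left(f \right)} = 108 + f$
$\left(-5577 + \left(73 - 5049\right)\right) \left(48399 + l{\left(219 \right)}\right) = \left(-5577 + \left(73 - 5049\right)\right) \left(48399 + \left(108 + 219\right)\right) = \left(-5577 + \left(73 - 5049\right)\right) \left(48399 + 327\right) = \left(-5577 - 4976\right) 48726 = \left(-10553\right) 48726 = -514205478$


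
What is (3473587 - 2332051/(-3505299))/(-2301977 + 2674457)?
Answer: 3043990842391/326413442880 ≈ 9.3256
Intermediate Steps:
(3473587 - 2332051/(-3505299))/(-2301977 + 2674457) = (3473587 - 2332051*(-1/3505299))/372480 = (3473587 + 2332051/3505299)*(1/372480) = (12175963369564/3505299)*(1/372480) = 3043990842391/326413442880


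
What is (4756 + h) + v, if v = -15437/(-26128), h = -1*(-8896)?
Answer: 356714893/26128 ≈ 13653.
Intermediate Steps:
h = 8896
v = 15437/26128 (v = -15437*(-1/26128) = 15437/26128 ≈ 0.59082)
(4756 + h) + v = (4756 + 8896) + 15437/26128 = 13652 + 15437/26128 = 356714893/26128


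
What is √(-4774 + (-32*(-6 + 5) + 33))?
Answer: I*√4709 ≈ 68.622*I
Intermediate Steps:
√(-4774 + (-32*(-6 + 5) + 33)) = √(-4774 + (-32*(-1) + 33)) = √(-4774 + (32 + 33)) = √(-4774 + 65) = √(-4709) = I*√4709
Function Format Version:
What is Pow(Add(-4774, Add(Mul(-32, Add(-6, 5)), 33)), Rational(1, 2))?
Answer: Mul(I, Pow(4709, Rational(1, 2))) ≈ Mul(68.622, I)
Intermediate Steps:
Pow(Add(-4774, Add(Mul(-32, Add(-6, 5)), 33)), Rational(1, 2)) = Pow(Add(-4774, Add(Mul(-32, -1), 33)), Rational(1, 2)) = Pow(Add(-4774, Add(32, 33)), Rational(1, 2)) = Pow(Add(-4774, 65), Rational(1, 2)) = Pow(-4709, Rational(1, 2)) = Mul(I, Pow(4709, Rational(1, 2)))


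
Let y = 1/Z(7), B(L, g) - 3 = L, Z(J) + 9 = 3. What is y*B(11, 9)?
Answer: -7/3 ≈ -2.3333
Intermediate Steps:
Z(J) = -6 (Z(J) = -9 + 3 = -6)
B(L, g) = 3 + L
y = -⅙ (y = 1/(-6) = -⅙ ≈ -0.16667)
y*B(11, 9) = -(3 + 11)/6 = -⅙*14 = -7/3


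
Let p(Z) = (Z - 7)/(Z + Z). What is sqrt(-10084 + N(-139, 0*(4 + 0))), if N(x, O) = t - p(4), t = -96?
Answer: I*sqrt(162874)/4 ≈ 100.89*I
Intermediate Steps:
p(Z) = (-7 + Z)/(2*Z) (p(Z) = (-7 + Z)/((2*Z)) = (-7 + Z)*(1/(2*Z)) = (-7 + Z)/(2*Z))
N(x, O) = -765/8 (N(x, O) = -96 - (-7 + 4)/(2*4) = -96 - (-3)/(2*4) = -96 - 1*(-3/8) = -96 + 3/8 = -765/8)
sqrt(-10084 + N(-139, 0*(4 + 0))) = sqrt(-10084 - 765/8) = sqrt(-81437/8) = I*sqrt(162874)/4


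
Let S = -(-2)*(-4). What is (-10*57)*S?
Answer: 4560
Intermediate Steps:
S = -8 (S = -1*8 = -8)
(-10*57)*S = -10*57*(-8) = -570*(-8) = 4560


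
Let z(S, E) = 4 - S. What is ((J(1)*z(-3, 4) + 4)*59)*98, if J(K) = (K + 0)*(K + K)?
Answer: 104076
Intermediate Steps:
J(K) = 2*K² (J(K) = K*(2*K) = 2*K²)
((J(1)*z(-3, 4) + 4)*59)*98 = (((2*1²)*(4 - 1*(-3)) + 4)*59)*98 = (((2*1)*(4 + 3) + 4)*59)*98 = ((2*7 + 4)*59)*98 = ((14 + 4)*59)*98 = (18*59)*98 = 1062*98 = 104076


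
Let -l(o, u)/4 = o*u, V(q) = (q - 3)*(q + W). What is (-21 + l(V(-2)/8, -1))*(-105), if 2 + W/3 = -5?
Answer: -7665/2 ≈ -3832.5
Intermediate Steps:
W = -21 (W = -6 + 3*(-5) = -6 - 15 = -21)
V(q) = (-21 + q)*(-3 + q) (V(q) = (q - 3)*(q - 21) = (-3 + q)*(-21 + q) = (-21 + q)*(-3 + q))
l(o, u) = -4*o*u
(-21 + l(V(-2)/8, -1))*(-105) = (-21 - 4*(63 + (-2)**2 - 24*(-2))/8*(-1))*(-105) = (-21 - 4*(63 + 4 + 48)*(1/8)*(-1))*(-105) = (-21 - 4*115*(1/8)*(-1))*(-105) = (-21 - 4*115/8*(-1))*(-105) = (-21 + 115/2)*(-105) = (73/2)*(-105) = -7665/2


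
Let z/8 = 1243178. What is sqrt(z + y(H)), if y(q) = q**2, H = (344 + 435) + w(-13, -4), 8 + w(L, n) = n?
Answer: sqrt(10533713) ≈ 3245.6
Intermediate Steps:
z = 9945424 (z = 8*1243178 = 9945424)
w(L, n) = -8 + n
H = 767 (H = (344 + 435) + (-8 - 4) = 779 - 12 = 767)
sqrt(z + y(H)) = sqrt(9945424 + 767**2) = sqrt(9945424 + 588289) = sqrt(10533713)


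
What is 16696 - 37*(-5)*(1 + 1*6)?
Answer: 17991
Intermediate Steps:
16696 - 37*(-5)*(1 + 1*6) = 16696 - (-185)*(1 + 6) = 16696 - (-185)*7 = 16696 - 1*(-1295) = 16696 + 1295 = 17991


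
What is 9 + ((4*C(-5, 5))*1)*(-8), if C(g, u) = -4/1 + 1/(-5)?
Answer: 717/5 ≈ 143.40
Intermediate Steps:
C(g, u) = -21/5 (C(g, u) = -4*1 + 1*(-⅕) = -4 - ⅕ = -21/5)
9 + ((4*C(-5, 5))*1)*(-8) = 9 + ((4*(-21/5))*1)*(-8) = 9 - 84/5*1*(-8) = 9 - 84/5*(-8) = 9 + 672/5 = 717/5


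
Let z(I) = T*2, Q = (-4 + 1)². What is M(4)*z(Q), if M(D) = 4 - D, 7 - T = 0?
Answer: 0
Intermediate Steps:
T = 7 (T = 7 - 1*0 = 7 + 0 = 7)
Q = 9 (Q = (-3)² = 9)
z(I) = 14 (z(I) = 7*2 = 14)
M(4)*z(Q) = (4 - 1*4)*14 = (4 - 4)*14 = 0*14 = 0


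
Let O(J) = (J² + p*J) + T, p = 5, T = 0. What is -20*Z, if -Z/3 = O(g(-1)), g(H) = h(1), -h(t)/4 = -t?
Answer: 2160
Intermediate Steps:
h(t) = 4*t (h(t) = -(-4)*t = 4*t)
g(H) = 4 (g(H) = 4*1 = 4)
O(J) = J² + 5*J (O(J) = (J² + 5*J) + 0 = J² + 5*J)
Z = -108 (Z = -12*(5 + 4) = -12*9 = -3*36 = -108)
-20*Z = -20*(-108) = 2160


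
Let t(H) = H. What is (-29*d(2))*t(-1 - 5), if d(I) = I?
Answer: 348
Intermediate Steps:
(-29*d(2))*t(-1 - 5) = (-29*2)*(-1 - 5) = -58*(-6) = 348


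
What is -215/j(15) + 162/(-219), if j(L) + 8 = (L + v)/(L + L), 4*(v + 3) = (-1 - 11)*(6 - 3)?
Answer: 152684/5767 ≈ 26.475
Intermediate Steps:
v = -12 (v = -3 + ((-1 - 11)*(6 - 3))/4 = -3 + (-12*3)/4 = -3 + (¼)*(-36) = -3 - 9 = -12)
j(L) = -8 + (-12 + L)/(2*L) (j(L) = -8 + (L - 12)/(L + L) = -8 + (-12 + L)/((2*L)) = -8 + (-12 + L)*(1/(2*L)) = -8 + (-12 + L)/(2*L))
-215/j(15) + 162/(-219) = -215/(-15/2 - 6/15) + 162/(-219) = -215/(-15/2 - 6*1/15) + 162*(-1/219) = -215/(-15/2 - ⅖) - 54/73 = -215/(-79/10) - 54/73 = -215*(-10/79) - 54/73 = 2150/79 - 54/73 = 152684/5767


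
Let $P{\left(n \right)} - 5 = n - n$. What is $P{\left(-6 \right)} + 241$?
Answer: $246$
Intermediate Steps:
$P{\left(n \right)} = 5$ ($P{\left(n \right)} = 5 + \left(n - n\right) = 5 + 0 = 5$)
$P{\left(-6 \right)} + 241 = 5 + 241 = 246$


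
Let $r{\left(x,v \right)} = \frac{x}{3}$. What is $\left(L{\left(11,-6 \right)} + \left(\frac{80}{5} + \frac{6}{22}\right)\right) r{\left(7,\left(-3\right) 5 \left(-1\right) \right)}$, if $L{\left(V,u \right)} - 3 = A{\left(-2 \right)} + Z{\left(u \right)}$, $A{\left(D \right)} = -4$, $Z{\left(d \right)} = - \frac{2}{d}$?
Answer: $\frac{3605}{99} \approx 36.414$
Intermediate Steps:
$L{\left(V,u \right)} = -1 - \frac{2}{u}$ ($L{\left(V,u \right)} = 3 - \left(4 + \frac{2}{u}\right) = -1 - \frac{2}{u}$)
$r{\left(x,v \right)} = \frac{x}{3}$ ($r{\left(x,v \right)} = x \frac{1}{3} = \frac{x}{3}$)
$\left(L{\left(11,-6 \right)} + \left(\frac{80}{5} + \frac{6}{22}\right)\right) r{\left(7,\left(-3\right) 5 \left(-1\right) \right)} = \left(\frac{-2 - -6}{-6} + \left(\frac{80}{5} + \frac{6}{22}\right)\right) \frac{1}{3} \cdot 7 = \left(- \frac{-2 + 6}{6} + \left(80 \cdot \frac{1}{5} + 6 \cdot \frac{1}{22}\right)\right) \frac{7}{3} = \left(\left(- \frac{1}{6}\right) 4 + \left(16 + \frac{3}{11}\right)\right) \frac{7}{3} = \left(- \frac{2}{3} + \frac{179}{11}\right) \frac{7}{3} = \frac{515}{33} \cdot \frac{7}{3} = \frac{3605}{99}$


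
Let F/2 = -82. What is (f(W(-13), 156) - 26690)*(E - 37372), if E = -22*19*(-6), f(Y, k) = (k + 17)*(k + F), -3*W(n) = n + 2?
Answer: 978771936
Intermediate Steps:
F = -164 (F = 2*(-82) = -164)
W(n) = -⅔ - n/3 (W(n) = -(n + 2)/3 = -(2 + n)/3 = -⅔ - n/3)
f(Y, k) = (-164 + k)*(17 + k) (f(Y, k) = (k + 17)*(k - 164) = (17 + k)*(-164 + k) = (-164 + k)*(17 + k))
E = 2508 (E = -418*(-6) = 2508)
(f(W(-13), 156) - 26690)*(E - 37372) = ((-2788 + 156² - 147*156) - 26690)*(2508 - 37372) = ((-2788 + 24336 - 22932) - 26690)*(-34864) = (-1384 - 26690)*(-34864) = -28074*(-34864) = 978771936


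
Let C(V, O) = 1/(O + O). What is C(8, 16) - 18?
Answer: -575/32 ≈ -17.969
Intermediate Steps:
C(V, O) = 1/(2*O)
C(8, 16) - 18 = (1/2)/16 - 18 = (1/2)*(1/16) - 18 = 1/32 - 18 = -575/32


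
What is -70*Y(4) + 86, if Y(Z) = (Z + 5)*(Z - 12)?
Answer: 5126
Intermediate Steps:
Y(Z) = (-12 + Z)*(5 + Z) (Y(Z) = (5 + Z)*(-12 + Z) = (-12 + Z)*(5 + Z))
-70*Y(4) + 86 = -70*(-60 + 4**2 - 7*4) + 86 = -70*(-60 + 16 - 28) + 86 = -70*(-72) + 86 = 5040 + 86 = 5126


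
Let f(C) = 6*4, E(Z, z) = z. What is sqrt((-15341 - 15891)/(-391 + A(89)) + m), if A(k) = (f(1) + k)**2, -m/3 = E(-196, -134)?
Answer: sqrt(15301448418)/6189 ≈ 19.987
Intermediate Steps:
f(C) = 24
m = 402 (m = -3*(-134) = 402)
A(k) = (24 + k)**2
sqrt((-15341 - 15891)/(-391 + A(89)) + m) = sqrt((-15341 - 15891)/(-391 + (24 + 89)**2) + 402) = sqrt(-31232/(-391 + 113**2) + 402) = sqrt(-31232/(-391 + 12769) + 402) = sqrt(-31232/12378 + 402) = sqrt(-31232*1/12378 + 402) = sqrt(-15616/6189 + 402) = sqrt(2472362/6189) = sqrt(15301448418)/6189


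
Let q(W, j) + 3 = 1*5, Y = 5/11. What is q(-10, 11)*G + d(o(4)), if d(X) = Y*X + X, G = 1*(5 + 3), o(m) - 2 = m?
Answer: 272/11 ≈ 24.727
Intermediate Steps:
o(m) = 2 + m
Y = 5/11 (Y = 5*(1/11) = 5/11 ≈ 0.45455)
q(W, j) = 2 (q(W, j) = -3 + 1*5 = -3 + 5 = 2)
G = 8 (G = 1*8 = 8)
d(X) = 16*X/11 (d(X) = 5*X/11 + X = 16*X/11)
q(-10, 11)*G + d(o(4)) = 2*8 + 16*(2 + 4)/11 = 16 + (16/11)*6 = 16 + 96/11 = 272/11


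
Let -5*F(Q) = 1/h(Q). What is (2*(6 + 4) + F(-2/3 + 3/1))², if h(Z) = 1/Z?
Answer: 85849/225 ≈ 381.55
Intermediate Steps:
F(Q) = -Q/5
(2*(6 + 4) + F(-2/3 + 3/1))² = (2*(6 + 4) - (-2/3 + 3/1)/5)² = (2*10 - (-2*⅓ + 3*1)/5)² = (20 - (-⅔ + 3)/5)² = (20 - ⅕*7/3)² = (20 - 7/15)² = (293/15)² = 85849/225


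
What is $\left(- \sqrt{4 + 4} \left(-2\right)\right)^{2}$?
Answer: $32$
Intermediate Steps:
$\left(- \sqrt{4 + 4} \left(-2\right)\right)^{2} = \left(- \sqrt{8} \left(-2\right)\right)^{2} = \left(- 2 \sqrt{2} \left(-2\right)\right)^{2} = \left(4 \sqrt{2}\right)^{2} = 32$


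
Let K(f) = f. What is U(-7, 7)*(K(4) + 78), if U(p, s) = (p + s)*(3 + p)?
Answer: 0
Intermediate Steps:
U(p, s) = (3 + p)*(p + s)
U(-7, 7)*(K(4) + 78) = ((-7)² + 3*(-7) + 3*7 - 7*7)*(4 + 78) = (49 - 21 + 21 - 49)*82 = 0*82 = 0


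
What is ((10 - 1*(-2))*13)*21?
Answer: 3276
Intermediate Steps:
((10 - 1*(-2))*13)*21 = ((10 + 2)*13)*21 = (12*13)*21 = 156*21 = 3276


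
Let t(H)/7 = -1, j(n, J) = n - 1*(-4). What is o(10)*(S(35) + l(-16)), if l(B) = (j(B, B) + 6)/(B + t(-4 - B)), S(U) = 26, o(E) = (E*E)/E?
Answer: 6040/23 ≈ 262.61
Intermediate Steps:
j(n, J) = 4 + n (j(n, J) = n + 4 = 4 + n)
t(H) = -7 (t(H) = 7*(-1) = -7)
o(E) = E (o(E) = E²/E = E)
l(B) = (10 + B)/(-7 + B) (l(B) = ((4 + B) + 6)/(B - 7) = (10 + B)/(-7 + B))
o(10)*(S(35) + l(-16)) = 10*(26 + (10 - 16)/(-7 - 16)) = 10*(26 - 6/(-23)) = 10*(26 - 1/23*(-6)) = 10*(26 + 6/23) = 10*(604/23) = 6040/23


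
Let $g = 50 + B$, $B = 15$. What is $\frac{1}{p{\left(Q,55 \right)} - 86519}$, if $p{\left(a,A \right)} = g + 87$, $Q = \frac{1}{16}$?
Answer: $- \frac{1}{86367} \approx -1.1578 \cdot 10^{-5}$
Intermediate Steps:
$g = 65$ ($g = 50 + 15 = 65$)
$Q = \frac{1}{16} \approx 0.0625$
$p{\left(a,A \right)} = 152$ ($p{\left(a,A \right)} = 65 + 87 = 152$)
$\frac{1}{p{\left(Q,55 \right)} - 86519} = \frac{1}{152 - 86519} = \frac{1}{-86367} = - \frac{1}{86367}$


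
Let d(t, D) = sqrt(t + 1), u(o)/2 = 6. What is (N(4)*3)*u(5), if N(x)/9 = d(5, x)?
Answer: 324*sqrt(6) ≈ 793.63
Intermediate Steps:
u(o) = 12 (u(o) = 2*6 = 12)
d(t, D) = sqrt(1 + t)
N(x) = 9*sqrt(6) (N(x) = 9*sqrt(1 + 5) = 9*sqrt(6))
(N(4)*3)*u(5) = ((9*sqrt(6))*3)*12 = (27*sqrt(6))*12 = 324*sqrt(6)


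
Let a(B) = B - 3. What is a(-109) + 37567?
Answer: 37455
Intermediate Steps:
a(B) = -3 + B
a(-109) + 37567 = (-3 - 109) + 37567 = -112 + 37567 = 37455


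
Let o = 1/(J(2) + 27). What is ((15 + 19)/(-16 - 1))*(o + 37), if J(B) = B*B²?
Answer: -2592/35 ≈ -74.057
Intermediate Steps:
J(B) = B³
o = 1/35 (o = 1/(2³ + 27) = 1/(8 + 27) = 1/35 ≈ 0.028571)
((15 + 19)/(-16 - 1))*(o + 37) = ((15 + 19)/(-16 - 1))*(1/35 + 37) = (34/(-17))*(1296/35) = (34*(-1/17))*(1296/35) = -2*1296/35 = -2592/35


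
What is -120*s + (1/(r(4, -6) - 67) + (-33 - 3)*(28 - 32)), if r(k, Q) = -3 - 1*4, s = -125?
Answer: 1120655/74 ≈ 15144.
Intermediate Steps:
r(k, Q) = -7 (r(k, Q) = -3 - 4 = -7)
-120*s + (1/(r(4, -6) - 67) + (-33 - 3)*(28 - 32)) = -120*(-125) + (1/(-7 - 67) + (-33 - 3)*(28 - 32)) = 15000 + (1/(-74) - 36*(-4)) = 15000 + (-1/74 + 144) = 15000 + 10655/74 = 1120655/74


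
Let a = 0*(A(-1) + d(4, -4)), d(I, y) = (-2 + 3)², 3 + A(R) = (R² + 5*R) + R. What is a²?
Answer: 0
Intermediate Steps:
A(R) = -3 + R² + 6*R (A(R) = -3 + ((R² + 5*R) + R) = -3 + (R² + 6*R) = -3 + R² + 6*R)
d(I, y) = 1 (d(I, y) = 1² = 1)
a = 0 (a = 0*((-3 + (-1)² + 6*(-1)) + 1) = 0*((-3 + 1 - 6) + 1) = 0*(-8 + 1) = 0*(-7) = 0)
a² = 0² = 0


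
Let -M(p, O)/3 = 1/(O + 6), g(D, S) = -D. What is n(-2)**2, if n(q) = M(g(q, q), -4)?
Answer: 9/4 ≈ 2.2500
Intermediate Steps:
M(p, O) = -3/(6 + O) (M(p, O) = -3/(O + 6) = -3/(6 + O))
n(q) = -3/2 (n(q) = -3/(6 - 4) = -3/2)
n(-2)**2 = (-3/2)**2 = 9/4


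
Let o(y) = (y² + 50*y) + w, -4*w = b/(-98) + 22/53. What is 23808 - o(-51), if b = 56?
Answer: 17627665/742 ≈ 23757.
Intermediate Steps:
w = 29/742 (w = -(56/(-98) + 22/53)/4 = -(56*(-1/98) + 22*(1/53))/4 = -(-4/7 + 22/53)/4 = -¼*(-58/371) = 29/742 ≈ 0.039084)
o(y) = 29/742 + y² + 50*y (o(y) = (y² + 50*y) + 29/742 = 29/742 + y² + 50*y)
23808 - o(-51) = 23808 - (29/742 + (-51)² + 50*(-51)) = 23808 - (29/742 + 2601 - 2550) = 23808 - 1*37871/742 = 23808 - 37871/742 = 17627665/742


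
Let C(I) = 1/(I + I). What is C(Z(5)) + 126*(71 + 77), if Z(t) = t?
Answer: 186481/10 ≈ 18648.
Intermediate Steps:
C(I) = 1/(2*I)
C(Z(5)) + 126*(71 + 77) = (1/2)/5 + 126*(71 + 77) = (1/2)*(1/5) + 126*148 = 1/10 + 18648 = 186481/10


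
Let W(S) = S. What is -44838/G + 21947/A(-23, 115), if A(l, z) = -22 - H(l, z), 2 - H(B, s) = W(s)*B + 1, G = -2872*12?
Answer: -26531401/3831248 ≈ -6.9250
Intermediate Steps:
G = -34464
H(B, s) = 1 - B*s (H(B, s) = 2 - (s*B + 1) = 2 - (B*s + 1) = 2 - (1 + B*s) = 2 + (-1 - B*s) = 1 - B*s)
A(l, z) = -23 + l*z (A(l, z) = -22 - (1 - l*z) = -22 + (-1 + l*z) = -23 + l*z)
-44838/G + 21947/A(-23, 115) = -44838/(-34464) + 21947/(-23 - 23*115) = -44838*(-1/34464) + 21947/(-23 - 2645) = 7473/5744 + 21947/(-2668) = 7473/5744 + 21947*(-1/2668) = 7473/5744 - 21947/2668 = -26531401/3831248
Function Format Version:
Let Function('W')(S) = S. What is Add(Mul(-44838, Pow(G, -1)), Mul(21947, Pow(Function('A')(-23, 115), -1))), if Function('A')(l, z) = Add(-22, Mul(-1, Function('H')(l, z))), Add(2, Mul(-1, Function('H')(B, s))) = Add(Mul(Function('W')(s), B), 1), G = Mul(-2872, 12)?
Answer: Rational(-26531401, 3831248) ≈ -6.9250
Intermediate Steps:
G = -34464
Function('H')(B, s) = Add(1, Mul(-1, B, s)) (Function('H')(B, s) = Add(2, Mul(-1, Add(Mul(s, B), 1))) = Add(2, Mul(-1, Add(Mul(B, s), 1))) = Add(2, Mul(-1, Add(1, Mul(B, s)))) = Add(2, Add(-1, Mul(-1, B, s))) = Add(1, Mul(-1, B, s)))
Function('A')(l, z) = Add(-23, Mul(l, z)) (Function('A')(l, z) = Add(-22, Mul(-1, Add(1, Mul(-1, l, z)))) = Add(-22, Add(-1, Mul(l, z))) = Add(-23, Mul(l, z)))
Add(Mul(-44838, Pow(G, -1)), Mul(21947, Pow(Function('A')(-23, 115), -1))) = Add(Mul(-44838, Pow(-34464, -1)), Mul(21947, Pow(Add(-23, Mul(-23, 115)), -1))) = Add(Mul(-44838, Rational(-1, 34464)), Mul(21947, Pow(Add(-23, -2645), -1))) = Add(Rational(7473, 5744), Mul(21947, Pow(-2668, -1))) = Add(Rational(7473, 5744), Mul(21947, Rational(-1, 2668))) = Add(Rational(7473, 5744), Rational(-21947, 2668)) = Rational(-26531401, 3831248)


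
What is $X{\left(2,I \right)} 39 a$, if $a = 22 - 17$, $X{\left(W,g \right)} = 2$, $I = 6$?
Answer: $390$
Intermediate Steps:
$a = 5$ ($a = 22 - 17 = 5$)
$X{\left(2,I \right)} 39 a = 2 \cdot 39 \cdot 5 = 78 \cdot 5 = 390$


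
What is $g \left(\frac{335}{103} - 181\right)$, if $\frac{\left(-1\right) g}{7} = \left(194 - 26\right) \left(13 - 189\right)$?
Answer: $- \frac{3789316608}{103} \approx -3.679 \cdot 10^{7}$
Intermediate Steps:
$g = 206976$ ($g = - 7 \left(194 - 26\right) \left(13 - 189\right) = - 7 \cdot 168 \left(-176\right) = \left(-7\right) \left(-29568\right) = 206976$)
$g \left(\frac{335}{103} - 181\right) = 206976 \left(\frac{335}{103} - 181\right) = 206976 \left(- \frac{18308}{103}\right) = - \frac{3789316608}{103}$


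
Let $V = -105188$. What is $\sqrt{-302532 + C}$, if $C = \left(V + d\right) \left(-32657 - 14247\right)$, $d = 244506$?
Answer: $2 i \sqrt{1633718501} \approx 80839.0 i$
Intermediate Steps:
$C = -6534571472$ ($C = \left(-105188 + 244506\right) \left(-32657 - 14247\right) = 139318 \left(-46904\right) = -6534571472$)
$\sqrt{-302532 + C} = \sqrt{-302532 - 6534571472} = \sqrt{-6534874004} = 2 i \sqrt{1633718501}$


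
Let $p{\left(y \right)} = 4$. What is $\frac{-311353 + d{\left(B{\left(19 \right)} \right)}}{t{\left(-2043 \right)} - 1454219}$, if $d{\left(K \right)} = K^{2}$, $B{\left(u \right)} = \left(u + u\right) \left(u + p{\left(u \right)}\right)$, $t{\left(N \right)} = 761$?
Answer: $- \frac{150841}{484486} \approx -0.31134$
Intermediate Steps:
$B{\left(u \right)} = 2 u \left(4 + u\right)$ ($B{\left(u \right)} = \left(u + u\right) \left(u + 4\right) = 2 u \left(4 + u\right)$)
$\frac{-311353 + d{\left(B{\left(19 \right)} \right)}}{t{\left(-2043 \right)} - 1454219} = \frac{-311353 + \left(2 \cdot 19 \left(4 + 19\right)\right)^{2}}{761 - 1454219} = \frac{-311353 + \left(2 \cdot 19 \cdot 23\right)^{2}}{-1453458} = \left(-311353 + 874^{2}\right) \left(- \frac{1}{1453458}\right) = \left(-311353 + 763876\right) \left(- \frac{1}{1453458}\right) = 452523 \left(- \frac{1}{1453458}\right) = - \frac{150841}{484486}$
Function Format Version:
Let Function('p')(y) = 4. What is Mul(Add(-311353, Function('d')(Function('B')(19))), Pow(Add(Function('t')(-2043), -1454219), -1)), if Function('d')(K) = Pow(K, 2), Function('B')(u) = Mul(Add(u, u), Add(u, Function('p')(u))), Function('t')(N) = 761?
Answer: Rational(-150841, 484486) ≈ -0.31134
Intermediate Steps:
Function('B')(u) = Mul(2, u, Add(4, u)) (Function('B')(u) = Mul(Add(u, u), Add(u, 4)) = Mul(Mul(2, u), Add(4, u)) = Mul(2, u, Add(4, u)))
Mul(Add(-311353, Function('d')(Function('B')(19))), Pow(Add(Function('t')(-2043), -1454219), -1)) = Mul(Add(-311353, Pow(Mul(2, 19, Add(4, 19)), 2)), Pow(Add(761, -1454219), -1)) = Mul(Add(-311353, Pow(Mul(2, 19, 23), 2)), Pow(-1453458, -1)) = Mul(Add(-311353, Pow(874, 2)), Rational(-1, 1453458)) = Mul(Add(-311353, 763876), Rational(-1, 1453458)) = Mul(452523, Rational(-1, 1453458)) = Rational(-150841, 484486)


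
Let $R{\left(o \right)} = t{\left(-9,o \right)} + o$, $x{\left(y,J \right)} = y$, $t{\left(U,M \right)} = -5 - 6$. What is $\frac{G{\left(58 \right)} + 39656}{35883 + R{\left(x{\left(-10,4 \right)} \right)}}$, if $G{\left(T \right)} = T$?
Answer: $\frac{6619}{5977} \approx 1.1074$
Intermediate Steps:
$t{\left(U,M \right)} = -11$ ($t{\left(U,M \right)} = -5 - 6 = -11$)
$R{\left(o \right)} = -11 + o$
$\frac{G{\left(58 \right)} + 39656}{35883 + R{\left(x{\left(-10,4 \right)} \right)}} = \frac{58 + 39656}{35883 - 21} = \frac{39714}{35883 - 21} = \frac{39714}{35862} = 39714 \cdot \frac{1}{35862} = \frac{6619}{5977}$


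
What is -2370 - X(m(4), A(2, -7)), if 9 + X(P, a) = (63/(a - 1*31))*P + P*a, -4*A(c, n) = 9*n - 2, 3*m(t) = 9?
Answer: -565677/236 ≈ -2396.9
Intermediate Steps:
m(t) = 3 (m(t) = (⅓)*9 = 3)
A(c, n) = ½ - 9*n/4 (A(c, n) = -(9*n - 2)/4 = -(-2 + 9*n)/4 = ½ - 9*n/4)
X(P, a) = -9 + P*a + 63*P/(-31 + a) (X(P, a) = -9 + ((63/(a - 1*31))*P + P*a) = -9 + ((63/(a - 31))*P + P*a) = -9 + ((63/(-31 + a))*P + P*a) = -9 + (63*P/(-31 + a) + P*a) = -9 + (P*a + 63*P/(-31 + a)) = -9 + P*a + 63*P/(-31 + a))
-2370 - X(m(4), A(2, -7)) = -2370 - (279 - 9*(½ - 9/4*(-7)) + 63*3 + 3*(½ - 9/4*(-7))² - 31*3*(½ - 9/4*(-7)))/(-31 + (½ - 9/4*(-7))) = -2370 - (279 - 9*(½ + 63/4) + 189 + 3*(½ + 63/4)² - 31*3*(½ + 63/4))/(-31 + (½ + 63/4)) = -2370 - (279 - 9*65/4 + 189 + 3*(65/4)² - 31*3*65/4)/(-31 + 65/4) = -2370 - (279 - 585/4 + 189 + 3*(4225/16) - 6045/4)/(-59/4) = -2370 - (-4)*(279 - 585/4 + 189 + 12675/16 - 6045/4)/59 = -2370 - (-4)*(-6357)/(59*16) = -2370 - 1*6357/236 = -2370 - 6357/236 = -565677/236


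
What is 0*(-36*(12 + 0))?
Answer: 0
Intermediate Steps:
0*(-36*(12 + 0)) = 0*(-36*12) = 0*(-432) = 0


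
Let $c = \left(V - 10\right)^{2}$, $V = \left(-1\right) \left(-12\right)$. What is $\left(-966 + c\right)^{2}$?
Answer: $925444$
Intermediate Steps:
$V = 12$
$c = 4$ ($c = \left(12 - 10\right)^{2} = 2^{2} = 4$)
$\left(-966 + c\right)^{2} = \left(-966 + 4\right)^{2} = \left(-962\right)^{2} = 925444$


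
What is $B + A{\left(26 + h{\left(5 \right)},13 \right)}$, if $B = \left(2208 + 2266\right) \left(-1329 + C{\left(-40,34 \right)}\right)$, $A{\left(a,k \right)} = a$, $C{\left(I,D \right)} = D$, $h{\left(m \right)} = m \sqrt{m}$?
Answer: $-5793804 + 5 \sqrt{5} \approx -5.7938 \cdot 10^{6}$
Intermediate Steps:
$h{\left(m \right)} = m^{\frac{3}{2}}$
$B = -5793830$ ($B = \left(2208 + 2266\right) \left(-1329 + 34\right) = 4474 \left(-1295\right) = -5793830$)
$B + A{\left(26 + h{\left(5 \right)},13 \right)} = -5793830 + \left(26 + 5^{\frac{3}{2}}\right) = -5793830 + \left(26 + 5 \sqrt{5}\right) = -5793804 + 5 \sqrt{5}$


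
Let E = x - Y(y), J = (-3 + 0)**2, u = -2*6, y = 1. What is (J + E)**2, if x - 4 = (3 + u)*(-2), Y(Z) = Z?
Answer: 900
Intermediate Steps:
u = -12
J = 9 (J = (-3)**2 = 9)
x = 22 (x = 4 + (3 - 12)*(-2) = 4 - 9*(-2) = 4 + 18 = 22)
E = 21 (E = 22 - 1*1 = 22 - 1 = 21)
(J + E)**2 = (9 + 21)**2 = 30**2 = 900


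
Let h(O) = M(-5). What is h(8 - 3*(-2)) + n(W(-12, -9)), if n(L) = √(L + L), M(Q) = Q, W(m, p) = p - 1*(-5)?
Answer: -5 + 2*I*√2 ≈ -5.0 + 2.8284*I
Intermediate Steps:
W(m, p) = 5 + p (W(m, p) = p + 5 = 5 + p)
n(L) = √2*√L (n(L) = √(2*L) = √2*√L)
h(O) = -5
h(8 - 3*(-2)) + n(W(-12, -9)) = -5 + √2*√(5 - 9) = -5 + √2*√(-4) = -5 + √2*(2*I) = -5 + 2*I*√2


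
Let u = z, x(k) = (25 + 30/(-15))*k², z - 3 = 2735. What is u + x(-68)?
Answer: 109090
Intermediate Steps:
z = 2738 (z = 3 + 2735 = 2738)
x(k) = 23*k² (x(k) = (25 + 30*(-1/15))*k² = (25 - 2)*k² = 23*k²)
u = 2738
u + x(-68) = 2738 + 23*(-68)² = 2738 + 23*4624 = 2738 + 106352 = 109090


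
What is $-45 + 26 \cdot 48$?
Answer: $1203$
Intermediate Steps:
$-45 + 26 \cdot 48 = -45 + 1248 = 1203$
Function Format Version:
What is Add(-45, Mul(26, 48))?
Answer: 1203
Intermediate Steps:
Add(-45, Mul(26, 48)) = Add(-45, 1248) = 1203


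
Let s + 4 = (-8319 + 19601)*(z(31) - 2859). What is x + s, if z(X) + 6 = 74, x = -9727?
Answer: -31497793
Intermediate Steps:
z(X) = 68 (z(X) = -6 + 74 = 68)
s = -31488066 (s = -4 + (-8319 + 19601)*(68 - 2859) = -4 + 11282*(-2791) = -4 - 31488062 = -31488066)
x + s = -9727 - 31488066 = -31497793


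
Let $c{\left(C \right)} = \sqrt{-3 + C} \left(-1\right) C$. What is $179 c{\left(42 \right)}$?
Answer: $- 7518 \sqrt{39} \approx -46950.0$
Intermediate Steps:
$c{\left(C \right)} = - C \sqrt{-3 + C}$ ($c{\left(C \right)} = - \sqrt{-3 + C} C = - C \sqrt{-3 + C}$)
$179 c{\left(42 \right)} = 179 \left(\left(-1\right) 42 \sqrt{-3 + 42}\right) = 179 \left(\left(-1\right) 42 \sqrt{39}\right) = 179 \left(- 42 \sqrt{39}\right) = - 7518 \sqrt{39}$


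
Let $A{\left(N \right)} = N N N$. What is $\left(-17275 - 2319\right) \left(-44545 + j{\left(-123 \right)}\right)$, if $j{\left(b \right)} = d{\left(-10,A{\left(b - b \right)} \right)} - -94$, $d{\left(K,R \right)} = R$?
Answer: $870972894$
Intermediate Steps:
$A{\left(N \right)} = N^{3}$ ($A{\left(N \right)} = N^{2} N = N^{3}$)
$j{\left(b \right)} = 94$ ($j{\left(b \right)} = \left(b - b\right)^{3} - -94 = 0^{3} + 94 = 0 + 94 = 94$)
$\left(-17275 - 2319\right) \left(-44545 + j{\left(-123 \right)}\right) = \left(-17275 - 2319\right) \left(-44545 + 94\right) = \left(-19594\right) \left(-44451\right) = 870972894$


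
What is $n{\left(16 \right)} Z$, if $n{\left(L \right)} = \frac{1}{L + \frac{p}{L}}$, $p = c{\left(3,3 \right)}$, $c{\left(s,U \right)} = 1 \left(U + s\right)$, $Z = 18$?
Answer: $\frac{144}{131} \approx 1.0992$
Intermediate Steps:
$c{\left(s,U \right)} = U + s$
$p = 6$ ($p = 3 + 3 = 6$)
$n{\left(L \right)} = \frac{1}{L + \frac{6}{L}}$
$n{\left(16 \right)} Z = \frac{16}{6 + 16^{2}} \cdot 18 = \frac{16}{6 + 256} \cdot 18 = \frac{16}{262} \cdot 18 = 16 \cdot \frac{1}{262} \cdot 18 = \frac{8}{131} \cdot 18 = \frac{144}{131}$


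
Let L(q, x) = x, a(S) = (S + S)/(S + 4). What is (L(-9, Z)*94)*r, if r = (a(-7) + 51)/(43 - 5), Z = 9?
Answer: 23547/19 ≈ 1239.3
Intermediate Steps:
a(S) = 2*S/(4 + S) (a(S) = (2*S)/(4 + S) = 2*S/(4 + S))
r = 167/114 (r = (2*(-7)/(4 - 7) + 51)/(43 - 5) = (2*(-7)/(-3) + 51)/38 = (2*(-7)*(-1/3) + 51)*(1/38) = (14/3 + 51)*(1/38) = (167/3)*(1/38) = 167/114 ≈ 1.4649)
(L(-9, Z)*94)*r = (9*94)*(167/114) = 846*(167/114) = 23547/19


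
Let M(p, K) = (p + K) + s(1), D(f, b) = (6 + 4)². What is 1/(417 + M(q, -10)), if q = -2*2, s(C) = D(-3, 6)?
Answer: 1/503 ≈ 0.0019881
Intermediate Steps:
D(f, b) = 100 (D(f, b) = 10² = 100)
s(C) = 100
q = -4
M(p, K) = 100 + K + p (M(p, K) = (p + K) + 100 = (K + p) + 100 = 100 + K + p)
1/(417 + M(q, -10)) = 1/(417 + (100 - 10 - 4)) = 1/(417 + 86) = 1/503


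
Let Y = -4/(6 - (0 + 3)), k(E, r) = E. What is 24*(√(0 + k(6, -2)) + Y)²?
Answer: 560/3 - 64*√6 ≈ 29.899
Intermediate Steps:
Y = -4/3 (Y = -4/(6 - 1*3) = -4/(6 - 3) = -4/3 ≈ -1.3333)
24*(√(0 + k(6, -2)) + Y)² = 24*(√(0 + 6) - 4/3)² = 24*(√6 - 4/3)² = 24*(-4/3 + √6)²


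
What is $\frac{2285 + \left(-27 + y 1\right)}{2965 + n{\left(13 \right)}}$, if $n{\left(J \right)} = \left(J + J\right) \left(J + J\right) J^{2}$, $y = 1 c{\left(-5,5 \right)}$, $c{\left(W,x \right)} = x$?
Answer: $\frac{2263}{117209} \approx 0.019307$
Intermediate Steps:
$y = 5$ ($y = 1 \cdot 5 = 5$)
$n{\left(J \right)} = 4 J^{4}$ ($n{\left(J \right)} = 2 J 2 J J^{2} = 4 J^{2} J^{2} = 4 J^{4}$)
$\frac{2285 + \left(-27 + y 1\right)}{2965 + n{\left(13 \right)}} = \frac{2285 + \left(-27 + 5 \cdot 1\right)}{2965 + 4 \cdot 13^{4}} = \frac{2285 + \left(-27 + 5\right)}{2965 + 4 \cdot 28561} = \frac{2285 - 22}{2965 + 114244} = \frac{2263}{117209}$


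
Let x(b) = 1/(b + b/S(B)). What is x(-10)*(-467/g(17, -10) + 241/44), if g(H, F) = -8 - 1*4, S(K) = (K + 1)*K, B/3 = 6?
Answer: -16701/3773 ≈ -4.4265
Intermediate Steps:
B = 18 (B = 3*6 = 18)
S(K) = K*(1 + K) (S(K) = (1 + K)*K = K*(1 + K))
g(H, F) = -12 (g(H, F) = -8 - 4 = -12)
x(b) = 342/(343*b) (x(b) = 1/(b + b/((18*(1 + 18)))) = 1/(b + b/((18*19))) = 1/(b + b/342) = 1/(343*b/342) = 342/(343*b))
x(-10)*(-467/g(17, -10) + 241/44) = ((342/343)/(-10))*(-467/(-12) + 241/44) = ((342/343)*(-⅒))*(-467*(-1/12) + 241*(1/44)) = -171*(467/12 + 241/44)/1715 = -171/1715*1465/33 = -16701/3773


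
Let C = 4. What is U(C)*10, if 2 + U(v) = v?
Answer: 20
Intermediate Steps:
U(v) = -2 + v
U(C)*10 = (-2 + 4)*10 = 2*10 = 20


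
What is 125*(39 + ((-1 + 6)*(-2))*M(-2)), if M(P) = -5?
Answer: 11125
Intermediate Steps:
125*(39 + ((-1 + 6)*(-2))*M(-2)) = 125*(39 + ((-1 + 6)*(-2))*(-5)) = 125*(39 + (5*(-2))*(-5)) = 125*(39 - 10*(-5)) = 125*(39 + 50) = 125*89 = 11125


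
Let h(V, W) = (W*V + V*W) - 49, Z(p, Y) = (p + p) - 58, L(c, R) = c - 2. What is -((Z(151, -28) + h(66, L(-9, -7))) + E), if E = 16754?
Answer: -15497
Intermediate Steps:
L(c, R) = -2 + c
Z(p, Y) = -58 + 2*p (Z(p, Y) = 2*p - 58 = -58 + 2*p)
h(V, W) = -49 + 2*V*W (h(V, W) = (V*W + V*W) - 49 = 2*V*W - 49 = -49 + 2*V*W)
-((Z(151, -28) + h(66, L(-9, -7))) + E) = -(((-58 + 2*151) + (-49 + 2*66*(-2 - 9))) + 16754) = -(((-58 + 302) + (-49 + 2*66*(-11))) + 16754) = -((244 + (-49 - 1452)) + 16754) = -((244 - 1501) + 16754) = -(-1257 + 16754) = -1*15497 = -15497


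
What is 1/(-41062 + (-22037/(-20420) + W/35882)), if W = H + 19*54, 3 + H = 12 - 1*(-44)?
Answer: -366355220/15042871661233 ≈ -2.4354e-5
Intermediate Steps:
H = 53 (H = -3 + (12 - 1*(-44)) = -3 + (12 + 44) = -3 + 56 = 53)
W = 1079 (W = 53 + 19*54 = 53 + 1026 = 1079)
1/(-41062 + (-22037/(-20420) + W/35882)) = 1/(-41062 + (-22037/(-20420) + 1079/35882)) = 1/(-41062 + (-22037*(-1/20420) + 1079*(1/35882))) = 1/(-41062 + (22037/20420 + 1079/35882)) = 1/(-41062 + 406382407/366355220) = 1/(-15042871661233/366355220) = -366355220/15042871661233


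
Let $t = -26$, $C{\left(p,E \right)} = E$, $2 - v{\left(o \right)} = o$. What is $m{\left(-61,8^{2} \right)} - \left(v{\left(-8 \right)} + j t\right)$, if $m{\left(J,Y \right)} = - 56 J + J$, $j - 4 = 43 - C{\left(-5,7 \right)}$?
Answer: $4385$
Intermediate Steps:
$v{\left(o \right)} = 2 - o$
$j = 40$ ($j = 4 + \left(43 - 7\right) = 4 + 36 = 40$)
$m{\left(J,Y \right)} = - 55 J$
$m{\left(-61,8^{2} \right)} - \left(v{\left(-8 \right)} + j t\right) = \left(-55\right) \left(-61\right) - \left(\left(2 - -8\right) + 40 \left(-26\right)\right) = 3355 - \left(\left(2 + 8\right) - 1040\right) = 3355 - \left(10 - 1040\right) = 3355 - -1030 = 3355 + 1030 = 4385$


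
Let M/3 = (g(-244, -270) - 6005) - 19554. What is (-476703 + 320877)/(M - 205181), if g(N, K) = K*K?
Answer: 77913/31579 ≈ 2.4672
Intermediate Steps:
g(N, K) = K²
M = 142023 (M = 3*(((-270)² - 6005) - 19554) = 3*((72900 - 6005) - 19554) = 3*(66895 - 19554) = 3*47341 = 142023)
(-476703 + 320877)/(M - 205181) = (-476703 + 320877)/(142023 - 205181) = -155826/(-63158) = -155826*(-1/63158) = 77913/31579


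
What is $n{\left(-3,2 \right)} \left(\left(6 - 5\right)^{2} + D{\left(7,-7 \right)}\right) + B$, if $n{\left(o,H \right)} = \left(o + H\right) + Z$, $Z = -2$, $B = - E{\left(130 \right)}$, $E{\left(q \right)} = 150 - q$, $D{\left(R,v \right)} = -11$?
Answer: $10$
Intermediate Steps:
$B = -20$ ($B = - (150 - 130) = \left(-1\right) 20 = -20$)
$n{\left(o,H \right)} = -2 + H + o$ ($n{\left(o,H \right)} = \left(o + H\right) - 2 = \left(H + o\right) - 2 = -2 + H + o$)
$n{\left(-3,2 \right)} \left(\left(6 - 5\right)^{2} + D{\left(7,-7 \right)}\right) + B = \left(-2 + 2 - 3\right) \left(\left(6 - 5\right)^{2} - 11\right) - 20 = - 3 \left(1^{2} - 11\right) - 20 = - 3 \left(1 - 11\right) - 20 = \left(-3\right) \left(-10\right) - 20 = 30 - 20 = 10$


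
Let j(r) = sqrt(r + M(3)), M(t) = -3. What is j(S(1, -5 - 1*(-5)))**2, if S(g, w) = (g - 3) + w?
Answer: -5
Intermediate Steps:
S(g, w) = -3 + g + w (S(g, w) = (-3 + g) + w = -3 + g + w)
j(r) = sqrt(-3 + r) (j(r) = sqrt(r - 3) = sqrt(-3 + r))
j(S(1, -5 - 1*(-5)))**2 = (sqrt(-3 + (-3 + 1 + (-5 - 1*(-5)))))**2 = (sqrt(-3 + (-3 + 1 + (-5 + 5))))**2 = (sqrt(-3 + (-3 + 1 + 0)))**2 = (sqrt(-3 - 2))**2 = (sqrt(-5))**2 = (I*sqrt(5))**2 = -5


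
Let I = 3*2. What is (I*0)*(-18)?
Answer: 0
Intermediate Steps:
I = 6
(I*0)*(-18) = (6*0)*(-18) = 0*(-18) = 0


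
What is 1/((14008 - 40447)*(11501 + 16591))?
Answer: -1/742724388 ≈ -1.3464e-9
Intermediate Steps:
1/((14008 - 40447)*(11501 + 16591)) = 1/(-26439*28092) = -1/26439*1/28092 = -1/742724388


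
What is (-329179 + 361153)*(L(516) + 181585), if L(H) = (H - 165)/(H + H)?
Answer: 998633662359/172 ≈ 5.8060e+9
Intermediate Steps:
L(H) = (-165 + H)/(2*H) (L(H) = (-165 + H)/((2*H)) = (-165 + H)*(1/(2*H)) = (-165 + H)/(2*H))
(-329179 + 361153)*(L(516) + 181585) = (-329179 + 361153)*((1/2)*(-165 + 516)/516 + 181585) = 31974*((1/2)*(1/516)*351 + 181585) = 31974*(117/344 + 181585) = 31974*(62465357/344) = 998633662359/172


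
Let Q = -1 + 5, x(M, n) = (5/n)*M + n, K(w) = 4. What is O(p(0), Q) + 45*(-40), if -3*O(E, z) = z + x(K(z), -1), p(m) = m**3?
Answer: -5383/3 ≈ -1794.3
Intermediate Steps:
x(M, n) = n + 5*M/n (x(M, n) = 5*M/n + n = n + 5*M/n)
Q = 4
O(E, z) = 7 - z/3 (O(E, z) = -(z + (-1 + 5*4/(-1)))/3 = -(z + (-1 + 5*4*(-1)))/3 = -(z + (-1 - 20))/3 = -(z - 21)/3 = -(-21 + z)/3 = 7 - z/3)
O(p(0), Q) + 45*(-40) = (7 - 1/3*4) + 45*(-40) = (7 - 4/3) - 1800 = 17/3 - 1800 = -5383/3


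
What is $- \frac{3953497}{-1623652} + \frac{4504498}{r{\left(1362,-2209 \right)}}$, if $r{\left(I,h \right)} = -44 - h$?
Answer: $\frac{7322296507701}{3515206580} \approx 2083.0$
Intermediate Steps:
$- \frac{3953497}{-1623652} + \frac{4504498}{r{\left(1362,-2209 \right)}} = - \frac{3953497}{-1623652} + \frac{4504498}{-44 - -2209} = \left(-3953497\right) \left(- \frac{1}{1623652}\right) + \frac{4504498}{-44 + 2209} = \frac{3953497}{1623652} + \frac{4504498}{2165} = \frac{7322296507701}{3515206580}$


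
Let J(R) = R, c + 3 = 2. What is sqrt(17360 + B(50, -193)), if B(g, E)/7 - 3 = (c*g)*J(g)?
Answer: I*sqrt(119) ≈ 10.909*I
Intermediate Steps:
c = -1 (c = -3 + 2 = -1)
B(g, E) = 21 - 7*g**2 (B(g, E) = 21 + 7*((-g)*g) = 21 + 7*(-g**2) = 21 - 7*g**2)
sqrt(17360 + B(50, -193)) = sqrt(17360 + (21 - 7*50**2)) = sqrt(17360 + (21 - 7*2500)) = sqrt(17360 + (21 - 17500)) = sqrt(17360 - 17479) = sqrt(-119) = I*sqrt(119)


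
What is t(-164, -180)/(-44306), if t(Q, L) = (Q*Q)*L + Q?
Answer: 2420722/22153 ≈ 109.27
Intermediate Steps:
t(Q, L) = Q + L*Q² (t(Q, L) = Q²*L + Q = L*Q² + Q = Q + L*Q²)
t(-164, -180)/(-44306) = -164*(1 - 180*(-164))/(-44306) = -164*(1 + 29520)*(-1/44306) = -164*29521*(-1/44306) = -4841444*(-1/44306) = 2420722/22153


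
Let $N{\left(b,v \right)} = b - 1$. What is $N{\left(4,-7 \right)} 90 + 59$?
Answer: $329$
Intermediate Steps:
$N{\left(b,v \right)} = -1 + b$
$N{\left(4,-7 \right)} 90 + 59 = \left(-1 + 4\right) 90 + 59 = 3 \cdot 90 + 59 = 270 + 59 = 329$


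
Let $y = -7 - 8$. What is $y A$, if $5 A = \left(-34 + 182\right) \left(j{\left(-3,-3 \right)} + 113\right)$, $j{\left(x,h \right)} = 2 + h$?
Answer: $-49728$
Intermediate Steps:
$y = -15$
$A = \frac{16576}{5}$ ($A = \frac{\left(-34 + 182\right) \left(\left(2 - 3\right) + 113\right)}{5} = \frac{148 \left(-1 + 113\right)}{5} = \frac{148 \cdot 112}{5} = \frac{1}{5} \cdot 16576 = \frac{16576}{5} \approx 3315.2$)
$y A = \left(-15\right) \frac{16576}{5} = -49728$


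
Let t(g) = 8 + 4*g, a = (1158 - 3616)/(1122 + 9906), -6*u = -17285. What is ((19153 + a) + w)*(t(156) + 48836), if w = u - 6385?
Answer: 711402919164/919 ≈ 7.7411e+8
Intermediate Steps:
u = 17285/6 (u = -1/6*(-17285) = 17285/6 ≈ 2880.8)
w = -21025/6 (w = 17285/6 - 6385 = -21025/6 ≈ -3504.2)
a = -1229/5514 (a = -2458/11028 = -2458*1/11028 = -1229/5514 ≈ -0.22289)
((19153 + a) + w)*(t(156) + 48836) = ((19153 - 1229/5514) - 21025/6)*((8 + 4*156) + 48836) = (105608413/5514 - 21025/6)*((8 + 624) + 48836) = 14381073*(632 + 48836)/919 = (14381073/919)*49468 = 711402919164/919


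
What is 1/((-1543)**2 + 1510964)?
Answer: 1/3891813 ≈ 2.5695e-7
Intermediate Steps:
1/((-1543)**2 + 1510964) = 1/(2380849 + 1510964) = 1/3891813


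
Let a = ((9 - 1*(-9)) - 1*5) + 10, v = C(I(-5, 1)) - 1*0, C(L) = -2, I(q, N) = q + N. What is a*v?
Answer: -46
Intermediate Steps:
I(q, N) = N + q
v = -2 (v = -2 - 1*0 = -2 + 0 = -2)
a = 23 (a = ((9 + 9) - 5) + 10 = (18 - 5) + 10 = 13 + 10 = 23)
a*v = 23*(-2) = -46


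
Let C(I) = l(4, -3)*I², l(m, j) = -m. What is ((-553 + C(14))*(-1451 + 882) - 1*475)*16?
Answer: 12164448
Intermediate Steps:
C(I) = -4*I² (C(I) = (-1*4)*I² = -4*I²)
((-553 + C(14))*(-1451 + 882) - 1*475)*16 = ((-553 - 4*14²)*(-1451 + 882) - 1*475)*16 = ((-553 - 4*196)*(-569) - 475)*16 = ((-553 - 784)*(-569) - 475)*16 = (-1337*(-569) - 475)*16 = (760753 - 475)*16 = 760278*16 = 12164448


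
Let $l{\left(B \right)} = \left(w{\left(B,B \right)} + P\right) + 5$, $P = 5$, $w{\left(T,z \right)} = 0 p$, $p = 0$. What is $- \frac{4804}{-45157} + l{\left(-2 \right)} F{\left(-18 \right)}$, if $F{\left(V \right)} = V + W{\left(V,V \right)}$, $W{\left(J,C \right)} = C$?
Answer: $- \frac{16251716}{45157} \approx -359.89$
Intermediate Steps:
$w{\left(T,z \right)} = 0$ ($w{\left(T,z \right)} = 0 \cdot 0 = 0$)
$F{\left(V \right)} = 2 V$ ($F{\left(V \right)} = V + V = 2 V$)
$l{\left(B \right)} = 10$ ($l{\left(B \right)} = \left(0 + 5\right) + 5 = 5 + 5 = 10$)
$- \frac{4804}{-45157} + l{\left(-2 \right)} F{\left(-18 \right)} = - \frac{4804}{-45157} + 10 \cdot 2 \left(-18\right) = \left(-4804\right) \left(- \frac{1}{45157}\right) + 10 \left(-36\right) = \frac{4804}{45157} - 360 = - \frac{16251716}{45157}$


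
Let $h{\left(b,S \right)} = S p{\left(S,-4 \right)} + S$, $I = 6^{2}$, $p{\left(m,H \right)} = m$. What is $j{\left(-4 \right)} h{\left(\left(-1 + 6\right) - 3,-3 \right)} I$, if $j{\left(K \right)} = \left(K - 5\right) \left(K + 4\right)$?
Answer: $0$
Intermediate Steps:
$j{\left(K \right)} = \left(-5 + K\right) \left(4 + K\right)$
$I = 36$
$h{\left(b,S \right)} = S + S^{2}$ ($h{\left(b,S \right)} = S S + S = S^{2} + S = S + S^{2}$)
$j{\left(-4 \right)} h{\left(\left(-1 + 6\right) - 3,-3 \right)} I = \left(-20 + \left(-4\right)^{2} - -4\right) \left(- 3 \left(1 - 3\right)\right) 36 = \left(-20 + 16 + 4\right) \left(\left(-3\right) \left(-2\right)\right) 36 = 0 \cdot 6 \cdot 36 = 0 \cdot 36 = 0$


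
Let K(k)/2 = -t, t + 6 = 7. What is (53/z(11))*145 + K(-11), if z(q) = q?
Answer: 7663/11 ≈ 696.64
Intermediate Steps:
t = 1 (t = -6 + 7 = 1)
K(k) = -2 (K(k) = 2*(-1*1) = 2*(-1) = -2)
(53/z(11))*145 + K(-11) = (53/11)*145 - 2 = 7685/11 - 2 = 7663/11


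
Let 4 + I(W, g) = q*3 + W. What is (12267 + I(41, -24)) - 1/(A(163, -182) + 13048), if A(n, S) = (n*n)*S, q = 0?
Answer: 59336163041/4822510 ≈ 12304.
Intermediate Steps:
A(n, S) = S*n**2 (A(n, S) = n**2*S = S*n**2)
I(W, g) = -4 + W (I(W, g) = -4 + (0*3 + W) = -4 + (0 + W) = -4 + W)
(12267 + I(41, -24)) - 1/(A(163, -182) + 13048) = (12267 + (-4 + 41)) - 1/(-182*163**2 + 13048) = (12267 + 37) - 1/(-182*26569 + 13048) = 12304 - 1/(-4835558 + 13048) = 12304 - 1/(-4822510) = 12304 - 1*(-1/4822510) = 12304 + 1/4822510 = 59336163041/4822510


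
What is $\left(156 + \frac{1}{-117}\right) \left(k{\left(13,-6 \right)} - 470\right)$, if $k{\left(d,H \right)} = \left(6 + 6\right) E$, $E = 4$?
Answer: $- \frac{7701922}{117} \approx -65828.0$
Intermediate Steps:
$k{\left(d,H \right)} = 48$ ($k{\left(d,H \right)} = \left(6 + 6\right) 4 = 12 \cdot 4 = 48$)
$\left(156 + \frac{1}{-117}\right) \left(k{\left(13,-6 \right)} - 470\right) = \left(156 + \frac{1}{-117}\right) \left(48 - 470\right) = \left(156 - \frac{1}{117}\right) \left(-422\right) = \frac{18251}{117} \left(-422\right) = - \frac{7701922}{117}$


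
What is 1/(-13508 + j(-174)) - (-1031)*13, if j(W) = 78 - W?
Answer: 177670167/13256 ≈ 13403.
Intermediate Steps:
1/(-13508 + j(-174)) - (-1031)*13 = 1/(-13508 + (78 - 1*(-174))) - (-1031)*13 = 1/(-13508 + (78 + 174)) - 1*(-13403) = 1/(-13508 + 252) + 13403 = 1/(-13256) + 13403 = -1/13256 + 13403 = 177670167/13256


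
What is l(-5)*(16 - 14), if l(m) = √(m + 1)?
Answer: 4*I ≈ 4.0*I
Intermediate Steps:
l(m) = √(1 + m)
l(-5)*(16 - 14) = √(1 - 5)*(16 - 14) = √(-4)*2 = (2*I)*2 = 4*I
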